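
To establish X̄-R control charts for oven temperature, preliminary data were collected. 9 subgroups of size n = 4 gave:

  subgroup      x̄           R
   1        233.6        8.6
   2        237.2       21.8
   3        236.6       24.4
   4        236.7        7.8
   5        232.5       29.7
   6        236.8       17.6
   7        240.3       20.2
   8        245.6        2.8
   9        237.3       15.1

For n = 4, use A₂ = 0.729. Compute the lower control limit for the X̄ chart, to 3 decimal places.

225.412

X̄̄ = (233.6 + 237.2 + 236.6 + 236.7 + 232.5 + 236.8 + 240.3 + 245.6 + 237.3) / 9 = 2136.6000 / 9 = 237.4000
R̄ = (8.6 + 21.8 + 24.4 + 7.8 + 29.7 + 17.6 + 20.2 + 2.8 + 15.1) / 9 = 148.0000 / 9 = 16.4444
LCL = X̄̄ − A₂·R̄ = 237.4000 − 0.729 × 16.4444 = 225.4120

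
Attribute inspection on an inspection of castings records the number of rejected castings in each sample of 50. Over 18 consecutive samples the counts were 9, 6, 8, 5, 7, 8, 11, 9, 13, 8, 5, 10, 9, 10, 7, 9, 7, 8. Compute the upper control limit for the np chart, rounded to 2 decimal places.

p̄ = Σdᵢ / (k·n) = 149 / (18 × 50) = 0.16556
UCL = np̄ + 3·√(np̄(1−p̄)) = 8.2778 + 3 × √(8.2778×0.83444) = 8.2778 + 3 × 2.6282 = 16.1623

16.16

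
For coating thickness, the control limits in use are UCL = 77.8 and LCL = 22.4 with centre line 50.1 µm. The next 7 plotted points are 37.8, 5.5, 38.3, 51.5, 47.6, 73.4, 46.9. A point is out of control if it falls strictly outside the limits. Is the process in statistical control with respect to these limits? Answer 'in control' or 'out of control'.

out of control

Compare each point to [22.4, 77.8]: sample 2 = 5.5 < LCL.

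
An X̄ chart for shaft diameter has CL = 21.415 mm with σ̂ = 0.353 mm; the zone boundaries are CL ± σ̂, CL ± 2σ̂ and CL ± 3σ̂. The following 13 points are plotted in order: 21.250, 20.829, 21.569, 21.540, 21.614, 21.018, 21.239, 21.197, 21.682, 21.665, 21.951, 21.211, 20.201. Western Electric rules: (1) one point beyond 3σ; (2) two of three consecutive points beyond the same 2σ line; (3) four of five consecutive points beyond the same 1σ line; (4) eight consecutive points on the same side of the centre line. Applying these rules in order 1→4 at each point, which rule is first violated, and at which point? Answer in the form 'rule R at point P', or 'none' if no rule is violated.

rule 1 at point 13

Zone of each point (C = within 1σ̂, B = 1σ̂–2σ̂, A = 2σ̂–3σ̂, * = beyond 3σ̂; sign = side of CL): 1:-C, 2:-B, 3:+C, 4:+C, 5:+C, 6:-B, 7:-C, 8:-C, 9:+C, 10:+C, 11:+B, 12:-C, 13:-*
Rule 1 (one point beyond the 3σ limits) is satisfied at point 13.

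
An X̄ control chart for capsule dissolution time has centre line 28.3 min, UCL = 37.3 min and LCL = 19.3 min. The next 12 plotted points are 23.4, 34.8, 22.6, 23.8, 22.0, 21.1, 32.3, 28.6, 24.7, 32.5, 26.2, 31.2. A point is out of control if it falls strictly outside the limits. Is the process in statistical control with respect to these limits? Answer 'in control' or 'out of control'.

in control

All 12 points lie within [19.3, 37.3].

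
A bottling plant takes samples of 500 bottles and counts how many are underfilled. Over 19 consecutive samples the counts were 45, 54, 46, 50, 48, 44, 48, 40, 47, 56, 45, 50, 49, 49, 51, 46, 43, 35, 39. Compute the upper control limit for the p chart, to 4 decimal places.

p̄ = Σdᵢ / (k·n) = 885 / (19 × 500) = 0.09316
UCL = p̄ + 3·√(p̄(1−p̄)/n) = 0.09316 + 3 × √(0.09316×0.90684/500) = 0.09316 + 3 × 0.01300 = 0.13215

0.1322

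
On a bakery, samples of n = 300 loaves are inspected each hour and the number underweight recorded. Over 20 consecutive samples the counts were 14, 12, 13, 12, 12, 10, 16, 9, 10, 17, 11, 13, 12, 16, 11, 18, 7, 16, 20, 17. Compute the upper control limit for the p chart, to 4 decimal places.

0.0800

p̄ = Σdᵢ / (k·n) = 266 / (20 × 300) = 0.04433
UCL = p̄ + 3·√(p̄(1−p̄)/n) = 0.04433 + 3 × √(0.04433×0.95567/300) = 0.04433 + 3 × 0.01188 = 0.07998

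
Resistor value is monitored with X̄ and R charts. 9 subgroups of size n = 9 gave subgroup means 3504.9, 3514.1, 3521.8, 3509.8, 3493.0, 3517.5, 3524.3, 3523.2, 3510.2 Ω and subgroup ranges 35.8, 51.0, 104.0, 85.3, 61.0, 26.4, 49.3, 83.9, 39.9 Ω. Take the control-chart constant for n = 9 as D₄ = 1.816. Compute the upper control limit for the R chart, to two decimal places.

R̄ = (35.8 + 51.0 + 104.0 + 85.3 + 61.0 + 26.4 + 49.3 + 83.9 + 39.9) / 9 = 536.6000 / 9 = 59.6222
UCL_R = D₄·R̄ = 1.816 × 59.6222 = 108.2740

108.27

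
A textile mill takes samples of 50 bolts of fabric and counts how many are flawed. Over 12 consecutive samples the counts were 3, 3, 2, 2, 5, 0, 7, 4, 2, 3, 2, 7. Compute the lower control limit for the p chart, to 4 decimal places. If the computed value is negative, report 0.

p̄ = Σdᵢ / (k·n) = 40 / (12 × 50) = 0.06667
LCL = p̄ − 3·√(p̄(1−p̄)/n) = 0.06667 − 3 × 0.03528 = -0.03916 → 0 (negative, so LCL = 0)

0.0000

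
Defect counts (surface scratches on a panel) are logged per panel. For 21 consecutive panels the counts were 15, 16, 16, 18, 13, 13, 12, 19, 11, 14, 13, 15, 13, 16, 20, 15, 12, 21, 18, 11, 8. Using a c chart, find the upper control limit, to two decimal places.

c̄ = (15 + 16 + 16 + 18 + 13 + 13 + 12 + 19 + 11 + 14 + 13 + 15 + 13 + 16 + 20 + 15 + 12 + 21 + 18 + 11 + 8) / 21 = 309 / 21 = 14.7143
UCL = c̄ + 3√c̄ = 14.7143 + 3 × √14.7143 = 14.7143 + 3 × 3.8359 = 26.2220

26.22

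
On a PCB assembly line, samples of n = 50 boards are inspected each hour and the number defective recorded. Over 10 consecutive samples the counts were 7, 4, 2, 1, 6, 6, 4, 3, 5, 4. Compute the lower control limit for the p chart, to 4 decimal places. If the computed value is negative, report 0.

p̄ = Σdᵢ / (k·n) = 42 / (10 × 50) = 0.08400
LCL = p̄ − 3·√(p̄(1−p̄)/n) = 0.08400 − 3 × 0.03923 = -0.03369 → 0 (negative, so LCL = 0)

0.0000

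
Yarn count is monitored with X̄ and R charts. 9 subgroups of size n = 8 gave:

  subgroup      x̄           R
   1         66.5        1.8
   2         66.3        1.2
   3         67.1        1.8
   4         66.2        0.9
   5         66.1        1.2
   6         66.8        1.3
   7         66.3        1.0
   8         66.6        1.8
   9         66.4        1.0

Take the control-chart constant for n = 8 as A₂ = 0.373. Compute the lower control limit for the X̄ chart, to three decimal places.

65.980

X̄̄ = (66.5 + 66.3 + 67.1 + 66.2 + 66.1 + 66.8 + 66.3 + 66.6 + 66.4) / 9 = 598.3000 / 9 = 66.4778
R̄ = (1.8 + 1.2 + 1.8 + 0.9 + 1.2 + 1.3 + 1.0 + 1.8 + 1.0) / 9 = 12.0000 / 9 = 1.3333
LCL = X̄̄ − A₂·R̄ = 66.4778 − 0.373 × 1.3333 = 65.9804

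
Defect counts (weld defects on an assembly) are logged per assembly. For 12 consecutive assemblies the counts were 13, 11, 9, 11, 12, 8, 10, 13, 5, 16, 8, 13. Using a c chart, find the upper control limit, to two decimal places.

c̄ = (13 + 11 + 9 + 11 + 12 + 8 + 10 + 13 + 5 + 16 + 8 + 13) / 12 = 129 / 12 = 10.7500
UCL = c̄ + 3√c̄ = 10.7500 + 3 × √10.7500 = 10.7500 + 3 × 3.2787 = 20.5862

20.59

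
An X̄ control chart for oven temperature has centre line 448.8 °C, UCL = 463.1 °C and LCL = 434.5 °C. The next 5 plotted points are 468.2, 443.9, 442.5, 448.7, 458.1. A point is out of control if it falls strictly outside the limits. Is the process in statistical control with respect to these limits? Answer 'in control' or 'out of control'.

out of control

Compare each point to [434.5, 463.1]: sample 1 = 468.2 > UCL.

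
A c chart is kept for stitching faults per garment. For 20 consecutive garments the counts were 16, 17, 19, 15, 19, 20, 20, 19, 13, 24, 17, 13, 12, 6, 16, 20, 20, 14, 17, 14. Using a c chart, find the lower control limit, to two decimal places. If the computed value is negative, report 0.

4.35

c̄ = (16 + 17 + 19 + 15 + 19 + 20 + 20 + 19 + 13 + 24 + 17 + 13 + 12 + 6 + 16 + 20 + 20 + 14 + 17 + 14) / 20 = 331 / 20 = 16.5500
LCL = c̄ − 3√c̄ = 16.5500 − 3 × 4.0682 = 4.3455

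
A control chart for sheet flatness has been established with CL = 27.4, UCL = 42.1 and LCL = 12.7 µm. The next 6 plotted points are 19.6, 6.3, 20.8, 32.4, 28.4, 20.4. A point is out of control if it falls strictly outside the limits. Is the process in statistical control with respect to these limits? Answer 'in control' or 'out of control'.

Compare each point to [12.7, 42.1]: sample 2 = 6.3 < LCL.

out of control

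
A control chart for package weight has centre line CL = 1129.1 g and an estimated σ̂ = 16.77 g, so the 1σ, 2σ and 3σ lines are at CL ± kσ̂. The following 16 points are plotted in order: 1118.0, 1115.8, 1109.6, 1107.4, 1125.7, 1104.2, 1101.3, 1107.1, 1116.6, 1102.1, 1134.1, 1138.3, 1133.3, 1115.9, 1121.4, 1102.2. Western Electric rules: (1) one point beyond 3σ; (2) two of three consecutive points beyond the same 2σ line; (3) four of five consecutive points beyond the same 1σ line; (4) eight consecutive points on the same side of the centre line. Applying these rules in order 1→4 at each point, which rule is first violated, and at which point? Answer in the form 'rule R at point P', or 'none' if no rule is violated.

rule 3 at point 7

Zone of each point (C = within 1σ̂, B = 1σ̂–2σ̂, A = 2σ̂–3σ̂, * = beyond 3σ̂; sign = side of CL): 1:-C, 2:-C, 3:-B, 4:-B, 5:-C, 6:-B, 7:-B, 8:-B, 9:-C, 10:-B, 11:+C, 12:+C, 13:+C, 14:-C, 15:-C, 16:-B
Rule 3 (four of five consecutive points beyond the same 1σ limit) is satisfied at point 7.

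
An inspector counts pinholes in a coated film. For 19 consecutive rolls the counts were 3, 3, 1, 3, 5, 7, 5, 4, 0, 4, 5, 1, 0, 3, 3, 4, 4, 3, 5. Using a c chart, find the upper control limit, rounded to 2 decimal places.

c̄ = (3 + 3 + 1 + 3 + 5 + 7 + 5 + 4 + 0 + 4 + 5 + 1 + 0 + 3 + 3 + 4 + 4 + 3 + 5) / 19 = 63 / 19 = 3.3158
UCL = c̄ + 3√c̄ = 3.3158 + 3 × √3.3158 = 3.3158 + 3 × 1.8209 = 8.7786

8.78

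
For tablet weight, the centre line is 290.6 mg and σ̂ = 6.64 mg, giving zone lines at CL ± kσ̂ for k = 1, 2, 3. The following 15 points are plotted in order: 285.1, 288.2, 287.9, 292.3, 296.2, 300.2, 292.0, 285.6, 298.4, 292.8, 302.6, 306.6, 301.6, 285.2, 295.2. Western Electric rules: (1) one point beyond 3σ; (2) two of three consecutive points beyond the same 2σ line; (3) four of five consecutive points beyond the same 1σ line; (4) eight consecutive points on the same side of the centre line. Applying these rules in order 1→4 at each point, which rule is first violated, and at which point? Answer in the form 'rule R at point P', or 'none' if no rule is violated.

Zone of each point (C = within 1σ̂, B = 1σ̂–2σ̂, A = 2σ̂–3σ̂, * = beyond 3σ̂; sign = side of CL): 1:-C, 2:-C, 3:-C, 4:+C, 5:+C, 6:+B, 7:+C, 8:-C, 9:+B, 10:+C, 11:+B, 12:+A, 13:+B, 14:-C, 15:+C
Rule 3 (four of five consecutive points beyond the same 1σ limit) is satisfied at point 13.

rule 3 at point 13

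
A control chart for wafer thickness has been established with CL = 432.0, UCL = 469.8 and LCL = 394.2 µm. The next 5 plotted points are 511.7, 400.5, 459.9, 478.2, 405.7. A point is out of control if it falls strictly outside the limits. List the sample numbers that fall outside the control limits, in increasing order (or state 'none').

1, 4

Compare each point to [394.2, 469.8]: sample 1 = 511.7 > UCL; sample 4 = 478.2 > UCL.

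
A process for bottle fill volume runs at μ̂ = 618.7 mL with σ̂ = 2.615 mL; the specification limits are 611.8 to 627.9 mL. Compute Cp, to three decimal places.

1.026

Cp = (USL − LSL) / (6σ̂) = (627.9 − 611.8) / (6 × 2.615) = 16.1000 / 15.6900 = 1.0261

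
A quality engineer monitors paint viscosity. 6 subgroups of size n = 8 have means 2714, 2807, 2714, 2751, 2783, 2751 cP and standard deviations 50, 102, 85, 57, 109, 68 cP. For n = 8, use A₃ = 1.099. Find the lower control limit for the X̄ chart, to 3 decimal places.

2667.062

X̄̄ = (2714 + 2807 + 2714 + 2751 + 2783 + 2751) / 6 = 2753.3333
s̄ = (50 + 102 + 85 + 57 + 109 + 68) / 6 = 78.5000
LCL = X̄̄ − A₃·s̄ = 2753.3333 − 1.099 × 78.5000 = 2667.0618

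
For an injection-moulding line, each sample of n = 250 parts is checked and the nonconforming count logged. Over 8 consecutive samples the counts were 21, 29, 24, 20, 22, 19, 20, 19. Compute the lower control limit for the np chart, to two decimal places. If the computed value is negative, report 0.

p̄ = Σdᵢ / (k·n) = 174 / (8 × 250) = 0.08700
LCL = np̄ − 3·√(np̄(1−p̄)) = 21.7500 − 3 × 4.4562 = 8.3814

8.38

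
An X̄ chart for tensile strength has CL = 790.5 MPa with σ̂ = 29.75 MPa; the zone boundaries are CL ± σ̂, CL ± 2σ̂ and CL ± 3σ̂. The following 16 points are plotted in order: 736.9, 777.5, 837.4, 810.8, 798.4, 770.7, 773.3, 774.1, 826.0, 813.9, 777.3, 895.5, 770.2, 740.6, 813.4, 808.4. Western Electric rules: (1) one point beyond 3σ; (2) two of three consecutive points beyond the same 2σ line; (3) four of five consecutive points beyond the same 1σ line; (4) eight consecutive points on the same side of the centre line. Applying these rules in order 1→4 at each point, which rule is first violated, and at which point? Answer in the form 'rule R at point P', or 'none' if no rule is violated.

Zone of each point (C = within 1σ̂, B = 1σ̂–2σ̂, A = 2σ̂–3σ̂, * = beyond 3σ̂; sign = side of CL): 1:-B, 2:-C, 3:+B, 4:+C, 5:+C, 6:-C, 7:-C, 8:-C, 9:+B, 10:+C, 11:-C, 12:+*, 13:-C, 14:-B, 15:+C, 16:+C
Rule 1 (one point beyond the 3σ limits) is satisfied at point 12.

rule 1 at point 12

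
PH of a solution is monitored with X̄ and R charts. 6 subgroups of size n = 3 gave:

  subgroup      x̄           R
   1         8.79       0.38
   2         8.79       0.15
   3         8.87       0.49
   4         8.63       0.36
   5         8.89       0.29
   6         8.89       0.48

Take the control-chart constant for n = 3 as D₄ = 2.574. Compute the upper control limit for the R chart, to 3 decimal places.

R̄ = (0.38 + 0.15 + 0.49 + 0.36 + 0.29 + 0.48) / 6 = 2.1500 / 6 = 0.3583
UCL_R = D₄·R̄ = 2.574 × 0.3583 = 0.9224

0.922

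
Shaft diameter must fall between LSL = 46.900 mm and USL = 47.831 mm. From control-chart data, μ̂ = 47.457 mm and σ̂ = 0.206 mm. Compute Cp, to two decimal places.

Cp = (USL − LSL) / (6σ̂) = (47.831 − 46.900) / (6 × 0.206) = 0.9310 / 1.2360 = 0.7532

0.75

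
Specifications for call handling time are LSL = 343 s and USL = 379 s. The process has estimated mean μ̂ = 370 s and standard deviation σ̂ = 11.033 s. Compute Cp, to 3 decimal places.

Cp = (USL − LSL) / (6σ̂) = (379 − 343) / (6 × 11.033) = 36.0000 / 66.1980 = 0.5438

0.544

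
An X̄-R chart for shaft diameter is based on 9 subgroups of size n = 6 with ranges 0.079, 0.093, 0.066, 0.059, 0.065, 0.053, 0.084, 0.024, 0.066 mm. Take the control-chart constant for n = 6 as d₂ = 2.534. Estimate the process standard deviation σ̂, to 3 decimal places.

0.026

R̄ = (0.079 + 0.093 + 0.066 + 0.059 + 0.065 + 0.053 + 0.084 + 0.024 + 0.066) / 9 = 0.0654
σ̂ = R̄ / d₂ = 0.0654 / 2.534 = 0.0258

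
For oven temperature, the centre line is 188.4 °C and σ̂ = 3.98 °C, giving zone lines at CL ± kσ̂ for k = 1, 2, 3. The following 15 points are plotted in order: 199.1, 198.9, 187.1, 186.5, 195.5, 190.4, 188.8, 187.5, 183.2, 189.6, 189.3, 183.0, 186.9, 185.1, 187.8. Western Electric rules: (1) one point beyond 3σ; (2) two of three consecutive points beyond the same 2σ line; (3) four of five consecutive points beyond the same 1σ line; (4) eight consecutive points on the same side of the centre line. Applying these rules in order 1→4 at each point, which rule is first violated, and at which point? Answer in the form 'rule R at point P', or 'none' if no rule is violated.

rule 2 at point 2

Zone of each point (C = within 1σ̂, B = 1σ̂–2σ̂, A = 2σ̂–3σ̂, * = beyond 3σ̂; sign = side of CL): 1:+A, 2:+A, 3:-C, 4:-C, 5:+B, 6:+C, 7:+C, 8:-C, 9:-B, 10:+C, 11:+C, 12:-B, 13:-C, 14:-C, 15:-C
Rule 2 (two of three consecutive points beyond the same 2σ limit) is satisfied at point 2.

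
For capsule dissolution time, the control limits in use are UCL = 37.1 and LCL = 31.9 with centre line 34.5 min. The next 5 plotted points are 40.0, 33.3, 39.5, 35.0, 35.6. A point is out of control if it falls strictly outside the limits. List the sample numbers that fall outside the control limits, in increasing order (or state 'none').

1, 3

Compare each point to [31.9, 37.1]: sample 1 = 40.0 > UCL; sample 3 = 39.5 > UCL.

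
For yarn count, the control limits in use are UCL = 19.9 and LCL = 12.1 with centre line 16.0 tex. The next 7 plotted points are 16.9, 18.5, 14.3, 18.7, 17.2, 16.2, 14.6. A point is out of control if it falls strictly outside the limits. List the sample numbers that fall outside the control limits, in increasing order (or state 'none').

none

All 7 points lie within [12.1, 19.9].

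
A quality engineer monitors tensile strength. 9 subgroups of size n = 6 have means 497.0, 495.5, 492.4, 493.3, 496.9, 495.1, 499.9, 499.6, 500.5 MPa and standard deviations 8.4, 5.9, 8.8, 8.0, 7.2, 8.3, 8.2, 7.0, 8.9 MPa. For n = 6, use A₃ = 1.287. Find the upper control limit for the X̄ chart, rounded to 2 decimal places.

506.80

X̄̄ = (497.0 + 495.5 + 492.4 + 493.3 + 496.9 + 495.1 + 499.9 + 499.6 + 500.5) / 9 = 496.6889
s̄ = (8.4 + 5.9 + 8.8 + 8.0 + 7.2 + 8.3 + 8.2 + 7.0 + 8.9) / 9 = 7.8556
UCL = X̄̄ + A₃·s̄ = 496.6889 + 1.287 × 7.8556 = 506.7990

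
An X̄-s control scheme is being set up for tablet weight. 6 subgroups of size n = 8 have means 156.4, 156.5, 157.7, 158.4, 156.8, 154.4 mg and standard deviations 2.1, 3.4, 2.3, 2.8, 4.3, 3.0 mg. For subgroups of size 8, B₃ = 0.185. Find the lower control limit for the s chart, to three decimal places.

0.552

s̄ = (2.1 + 3.4 + 2.3 + 2.8 + 4.3 + 3.0) / 6 = 2.9833
LCL_s = B₃·s̄ = 0.185 × 2.9833 = 0.5519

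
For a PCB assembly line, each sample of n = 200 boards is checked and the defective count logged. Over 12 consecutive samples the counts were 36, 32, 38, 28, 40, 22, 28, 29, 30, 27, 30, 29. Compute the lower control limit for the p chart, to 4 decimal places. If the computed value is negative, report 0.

p̄ = Σdᵢ / (k·n) = 369 / (12 × 200) = 0.15375
LCL = p̄ − 3·√(p̄(1−p̄)/n) = 0.15375 − 3 × 0.02551 = 0.07723

0.0772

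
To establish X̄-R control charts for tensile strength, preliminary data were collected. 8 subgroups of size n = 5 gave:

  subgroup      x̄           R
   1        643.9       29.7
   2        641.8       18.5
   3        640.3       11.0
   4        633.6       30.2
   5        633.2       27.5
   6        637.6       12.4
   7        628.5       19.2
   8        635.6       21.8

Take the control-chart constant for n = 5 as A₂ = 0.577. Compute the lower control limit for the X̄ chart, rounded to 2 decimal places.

624.53

X̄̄ = (643.9 + 641.8 + 640.3 + 633.6 + 633.2 + 637.6 + 628.5 + 635.6) / 8 = 5094.5000 / 8 = 636.8125
R̄ = (29.7 + 18.5 + 11.0 + 30.2 + 27.5 + 12.4 + 19.2 + 21.8) / 8 = 170.3000 / 8 = 21.2875
LCL = X̄̄ − A₂·R̄ = 636.8125 − 0.577 × 21.2875 = 624.5296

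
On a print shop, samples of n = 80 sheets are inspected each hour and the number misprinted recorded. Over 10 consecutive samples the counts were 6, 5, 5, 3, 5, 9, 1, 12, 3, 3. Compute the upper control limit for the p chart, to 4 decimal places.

p̄ = Σdᵢ / (k·n) = 52 / (10 × 80) = 0.06500
UCL = p̄ + 3·√(p̄(1−p̄)/n) = 0.06500 + 3 × √(0.06500×0.93500/80) = 0.06500 + 3 × 0.02756 = 0.14769

0.1477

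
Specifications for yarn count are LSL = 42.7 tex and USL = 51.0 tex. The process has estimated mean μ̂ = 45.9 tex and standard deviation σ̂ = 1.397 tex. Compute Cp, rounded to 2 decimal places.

Cp = (USL − LSL) / (6σ̂) = (51.0 − 42.7) / (6 × 1.397) = 8.3000 / 8.3820 = 0.9902

0.99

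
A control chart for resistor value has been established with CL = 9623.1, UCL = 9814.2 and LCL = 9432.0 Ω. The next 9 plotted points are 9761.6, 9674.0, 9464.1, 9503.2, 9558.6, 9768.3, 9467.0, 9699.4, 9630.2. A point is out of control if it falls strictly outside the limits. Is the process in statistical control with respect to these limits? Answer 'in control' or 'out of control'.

in control

All 9 points lie within [9432.0, 9814.2].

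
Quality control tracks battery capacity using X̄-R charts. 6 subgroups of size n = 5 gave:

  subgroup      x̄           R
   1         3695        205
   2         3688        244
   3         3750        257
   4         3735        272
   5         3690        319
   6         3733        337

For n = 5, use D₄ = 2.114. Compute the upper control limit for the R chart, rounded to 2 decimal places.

R̄ = (205 + 244 + 257 + 272 + 319 + 337) / 6 = 1634.0000 / 6 = 272.3333
UCL_R = D₄·R̄ = 2.114 × 272.3333 = 575.7127

575.71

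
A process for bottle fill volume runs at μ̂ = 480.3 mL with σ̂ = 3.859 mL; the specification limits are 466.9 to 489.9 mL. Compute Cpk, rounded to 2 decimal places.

Cpu = (USL − μ̂) / (3σ̂) = (489.9 − 480.3) / (3 × 3.859) = 0.8292; Cpl = (μ̂ − LSL) / (3σ̂) = (480.3 − 466.9) / (3 × 3.859) = 1.1575; Cpk = min(Cpu, Cpl) = 0.8292

0.83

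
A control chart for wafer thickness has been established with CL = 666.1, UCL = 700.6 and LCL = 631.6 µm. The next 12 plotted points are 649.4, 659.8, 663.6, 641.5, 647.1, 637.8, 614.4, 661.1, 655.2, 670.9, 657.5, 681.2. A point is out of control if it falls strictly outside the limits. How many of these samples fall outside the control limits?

Compare each point to [631.6, 700.6]: sample 7 = 614.4 < LCL.

1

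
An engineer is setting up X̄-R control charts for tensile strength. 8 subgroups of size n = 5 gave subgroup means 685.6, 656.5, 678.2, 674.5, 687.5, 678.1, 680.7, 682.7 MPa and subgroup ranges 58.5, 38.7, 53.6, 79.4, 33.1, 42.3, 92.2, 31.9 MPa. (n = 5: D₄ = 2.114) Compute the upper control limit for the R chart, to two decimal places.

R̄ = (58.5 + 38.7 + 53.6 + 79.4 + 33.1 + 42.3 + 92.2 + 31.9) / 8 = 429.7000 / 8 = 53.7125
UCL_R = D₄·R̄ = 2.114 × 53.7125 = 113.5482

113.55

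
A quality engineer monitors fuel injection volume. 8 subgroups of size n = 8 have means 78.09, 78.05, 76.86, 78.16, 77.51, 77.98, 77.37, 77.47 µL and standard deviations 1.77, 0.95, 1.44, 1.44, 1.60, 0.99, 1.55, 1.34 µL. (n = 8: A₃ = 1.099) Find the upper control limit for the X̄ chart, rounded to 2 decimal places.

79.21

X̄̄ = (78.09 + 78.05 + 76.86 + 78.16 + 77.51 + 77.98 + 77.37 + 77.47) / 8 = 77.6863
s̄ = (1.77 + 0.95 + 1.44 + 1.44 + 1.60 + 0.99 + 1.55 + 1.34) / 8 = 1.3850
UCL = X̄̄ + A₃·s̄ = 77.6863 + 1.099 × 1.3850 = 79.2084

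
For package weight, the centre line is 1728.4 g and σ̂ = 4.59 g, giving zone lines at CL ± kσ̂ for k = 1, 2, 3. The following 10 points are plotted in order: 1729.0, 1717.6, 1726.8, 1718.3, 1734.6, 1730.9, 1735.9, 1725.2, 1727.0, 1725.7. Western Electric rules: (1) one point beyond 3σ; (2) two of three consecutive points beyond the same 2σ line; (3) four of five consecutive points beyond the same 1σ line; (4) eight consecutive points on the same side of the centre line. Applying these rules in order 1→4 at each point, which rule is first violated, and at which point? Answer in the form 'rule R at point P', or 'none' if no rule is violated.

rule 2 at point 4

Zone of each point (C = within 1σ̂, B = 1σ̂–2σ̂, A = 2σ̂–3σ̂, * = beyond 3σ̂; sign = side of CL): 1:+C, 2:-A, 3:-C, 4:-A, 5:+B, 6:+C, 7:+B, 8:-C, 9:-C, 10:-C
Rule 2 (two of three consecutive points beyond the same 2σ limit) is satisfied at point 4.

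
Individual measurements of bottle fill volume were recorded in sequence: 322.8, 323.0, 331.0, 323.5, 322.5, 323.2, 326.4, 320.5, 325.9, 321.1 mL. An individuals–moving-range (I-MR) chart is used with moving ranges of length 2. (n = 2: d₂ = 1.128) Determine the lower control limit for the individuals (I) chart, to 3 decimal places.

313.145

X̄ = (322.8 + 323.0 + 331.0 + 323.5 + 322.5 + 323.2 + 326.4 + 320.5 + 325.9 + 321.1) / 10 = 323.9900
Moving ranges: 0.2, 8.0, 7.5, 1.0, 0.7, 3.2, 5.9, 5.4, 4.8; M̄R̄ = 36.7000 / 9 = 4.0778
LCL = X̄ − 3·M̄R̄/d₂ = 323.9900 − 3 × 4.0778 / 1.128 = 313.1448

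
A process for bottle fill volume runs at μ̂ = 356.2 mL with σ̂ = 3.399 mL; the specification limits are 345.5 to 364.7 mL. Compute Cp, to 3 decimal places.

0.941

Cp = (USL − LSL) / (6σ̂) = (364.7 − 345.5) / (6 × 3.399) = 19.2000 / 20.3940 = 0.9415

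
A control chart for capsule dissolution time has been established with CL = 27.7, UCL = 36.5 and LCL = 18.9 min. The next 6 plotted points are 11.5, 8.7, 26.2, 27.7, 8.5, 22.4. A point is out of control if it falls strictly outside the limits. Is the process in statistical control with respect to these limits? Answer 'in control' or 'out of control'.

out of control

Compare each point to [18.9, 36.5]: sample 1 = 11.5 < LCL; sample 2 = 8.7 < LCL; sample 5 = 8.5 < LCL.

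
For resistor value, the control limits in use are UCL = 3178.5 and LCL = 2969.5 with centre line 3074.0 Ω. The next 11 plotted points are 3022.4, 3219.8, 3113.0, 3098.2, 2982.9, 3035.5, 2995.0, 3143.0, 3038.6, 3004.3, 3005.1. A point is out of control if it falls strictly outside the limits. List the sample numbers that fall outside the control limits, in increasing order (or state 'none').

2

Compare each point to [2969.5, 3178.5]: sample 2 = 3219.8 > UCL.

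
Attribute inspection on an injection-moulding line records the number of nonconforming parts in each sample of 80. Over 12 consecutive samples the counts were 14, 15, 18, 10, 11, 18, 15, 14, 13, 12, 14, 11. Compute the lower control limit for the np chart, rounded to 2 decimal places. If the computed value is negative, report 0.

3.63

p̄ = Σdᵢ / (k·n) = 165 / (12 × 80) = 0.17188
LCL = np̄ − 3·√(np̄(1−p̄)) = 13.7500 − 3 × 3.3744 = 3.6267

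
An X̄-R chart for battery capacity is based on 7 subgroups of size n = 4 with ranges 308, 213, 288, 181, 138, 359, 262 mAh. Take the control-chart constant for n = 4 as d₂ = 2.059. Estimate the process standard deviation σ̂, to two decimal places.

121.35

R̄ = (308 + 213 + 288 + 181 + 138 + 359 + 262) / 7 = 249.8571
σ̂ = R̄ / d₂ = 249.8571 / 2.059 = 121.3488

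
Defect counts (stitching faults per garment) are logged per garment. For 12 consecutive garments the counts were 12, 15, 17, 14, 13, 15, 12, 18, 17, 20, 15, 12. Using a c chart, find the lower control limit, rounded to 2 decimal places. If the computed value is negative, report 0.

3.38

c̄ = (12 + 15 + 17 + 14 + 13 + 15 + 12 + 18 + 17 + 20 + 15 + 12) / 12 = 180 / 12 = 15.0000
LCL = c̄ − 3√c̄ = 15.0000 − 3 × 3.8730 = 3.3810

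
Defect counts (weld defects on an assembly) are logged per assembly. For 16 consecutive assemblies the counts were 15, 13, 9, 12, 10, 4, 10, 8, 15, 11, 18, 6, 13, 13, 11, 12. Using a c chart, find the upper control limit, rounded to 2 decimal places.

c̄ = (15 + 13 + 9 + 12 + 10 + 4 + 10 + 8 + 15 + 11 + 18 + 6 + 13 + 13 + 11 + 12) / 16 = 180 / 16 = 11.2500
UCL = c̄ + 3√c̄ = 11.2500 + 3 × √11.2500 = 11.2500 + 3 × 3.3541 = 21.3123

21.31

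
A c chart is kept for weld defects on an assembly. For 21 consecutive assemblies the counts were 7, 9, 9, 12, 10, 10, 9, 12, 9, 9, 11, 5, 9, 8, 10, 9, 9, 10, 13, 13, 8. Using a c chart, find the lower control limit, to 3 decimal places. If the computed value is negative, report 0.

c̄ = (7 + 9 + 9 + 12 + 10 + 10 + 9 + 12 + 9 + 9 + 11 + 5 + 9 + 8 + 10 + 9 + 9 + 10 + 13 + 13 + 8) / 21 = 201 / 21 = 9.5714
LCL = c̄ − 3√c̄ = 9.5714 − 3 × 3.0938 = 0.2901

0.290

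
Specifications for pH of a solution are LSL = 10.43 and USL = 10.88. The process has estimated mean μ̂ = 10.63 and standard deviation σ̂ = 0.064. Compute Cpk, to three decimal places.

Cpu = (USL − μ̂) / (3σ̂) = (10.88 − 10.63) / (3 × 0.064) = 1.3021; Cpl = (μ̂ − LSL) / (3σ̂) = (10.63 − 10.43) / (3 × 0.064) = 1.0417; Cpk = min(Cpu, Cpl) = 1.0417

1.042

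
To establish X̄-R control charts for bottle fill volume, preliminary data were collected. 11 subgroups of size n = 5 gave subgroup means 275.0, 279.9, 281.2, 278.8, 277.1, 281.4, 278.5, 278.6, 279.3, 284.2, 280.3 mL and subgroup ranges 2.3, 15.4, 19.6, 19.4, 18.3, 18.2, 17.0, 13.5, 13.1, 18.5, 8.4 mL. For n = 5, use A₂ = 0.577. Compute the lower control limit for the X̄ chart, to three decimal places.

270.895

X̄̄ = (275.0 + 279.9 + 281.2 + 278.8 + 277.1 + 281.4 + 278.5 + 278.6 + 279.3 + 284.2 + 280.3) / 11 = 3074.3000 / 11 = 279.4818
R̄ = (2.3 + 15.4 + 19.6 + 19.4 + 18.3 + 18.2 + 17.0 + 13.5 + 13.1 + 18.5 + 8.4) / 11 = 163.7000 / 11 = 14.8818
LCL = X̄̄ − A₂·R̄ = 279.4818 − 0.577 × 14.8818 = 270.8950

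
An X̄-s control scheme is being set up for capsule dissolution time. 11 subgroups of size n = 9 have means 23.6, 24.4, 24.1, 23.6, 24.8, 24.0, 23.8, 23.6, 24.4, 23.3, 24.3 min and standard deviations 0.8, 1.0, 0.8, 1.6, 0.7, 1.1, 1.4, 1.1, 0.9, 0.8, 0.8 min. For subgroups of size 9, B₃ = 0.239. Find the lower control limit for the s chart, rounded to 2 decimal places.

0.24

s̄ = (0.8 + 1.0 + 0.8 + 1.6 + 0.7 + 1.1 + 1.4 + 1.1 + 0.9 + 0.8 + 0.8) / 11 = 1.0000
LCL_s = B₃·s̄ = 0.239 × 1.0000 = 0.2390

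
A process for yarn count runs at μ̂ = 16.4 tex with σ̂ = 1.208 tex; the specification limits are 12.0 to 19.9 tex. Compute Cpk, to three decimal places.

Cpu = (USL − μ̂) / (3σ̂) = (19.9 − 16.4) / (3 × 1.208) = 0.9658; Cpl = (μ̂ − LSL) / (3σ̂) = (16.4 − 12.0) / (3 × 1.208) = 1.2141; Cpk = min(Cpu, Cpl) = 0.9658

0.966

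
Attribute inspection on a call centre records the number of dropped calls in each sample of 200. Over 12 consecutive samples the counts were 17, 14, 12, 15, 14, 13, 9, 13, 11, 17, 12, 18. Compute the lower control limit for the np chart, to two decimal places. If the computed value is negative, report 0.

3.01

p̄ = Σdᵢ / (k·n) = 165 / (12 × 200) = 0.06875
LCL = np̄ − 3·√(np̄(1−p̄)) = 13.7500 − 3 × 3.5784 = 3.0149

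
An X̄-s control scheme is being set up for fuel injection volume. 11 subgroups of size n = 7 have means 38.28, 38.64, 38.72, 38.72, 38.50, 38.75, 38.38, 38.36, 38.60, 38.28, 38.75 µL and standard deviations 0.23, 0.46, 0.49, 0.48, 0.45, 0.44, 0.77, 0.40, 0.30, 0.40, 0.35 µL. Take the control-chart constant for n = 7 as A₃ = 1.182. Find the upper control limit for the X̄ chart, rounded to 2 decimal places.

X̄̄ = (38.28 + 38.64 + 38.72 + 38.72 + 38.50 + 38.75 + 38.38 + 38.36 + 38.60 + 38.28 + 38.75) / 11 = 38.5436
s̄ = (0.23 + 0.46 + 0.49 + 0.48 + 0.45 + 0.44 + 0.77 + 0.40 + 0.30 + 0.40 + 0.35) / 11 = 0.4336
UCL = X̄̄ + A₃·s̄ = 38.5436 + 1.182 × 0.4336 = 39.0562

39.06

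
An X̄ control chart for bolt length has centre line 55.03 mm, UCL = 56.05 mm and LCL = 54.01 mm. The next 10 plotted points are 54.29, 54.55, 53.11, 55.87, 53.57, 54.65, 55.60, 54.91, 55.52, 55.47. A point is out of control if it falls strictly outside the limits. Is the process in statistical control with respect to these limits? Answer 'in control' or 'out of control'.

out of control

Compare each point to [54.01, 56.05]: sample 3 = 53.11 < LCL; sample 5 = 53.57 < LCL.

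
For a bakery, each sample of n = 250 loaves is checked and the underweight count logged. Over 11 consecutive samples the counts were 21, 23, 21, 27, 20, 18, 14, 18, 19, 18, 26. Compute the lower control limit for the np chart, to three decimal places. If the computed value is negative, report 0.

p̄ = Σdᵢ / (k·n) = 225 / (11 × 250) = 0.08182
LCL = np̄ − 3·√(np̄(1−p̄)) = 20.4545 − 3 × 4.3337 = 7.4534

7.453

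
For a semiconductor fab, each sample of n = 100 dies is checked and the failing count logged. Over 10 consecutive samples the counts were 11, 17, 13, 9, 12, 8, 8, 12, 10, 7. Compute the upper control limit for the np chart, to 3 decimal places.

19.973

p̄ = Σdᵢ / (k·n) = 107 / (10 × 100) = 0.10700
UCL = np̄ + 3·√(np̄(1−p̄)) = 10.7000 + 3 × √(10.7000×0.89300) = 10.7000 + 3 × 3.0911 = 19.9734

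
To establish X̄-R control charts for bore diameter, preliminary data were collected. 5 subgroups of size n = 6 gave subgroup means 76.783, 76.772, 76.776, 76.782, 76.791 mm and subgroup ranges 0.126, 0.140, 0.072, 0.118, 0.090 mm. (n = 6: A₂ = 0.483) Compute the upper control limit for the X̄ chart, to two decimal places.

76.83

X̄̄ = (76.783 + 76.772 + 76.776 + 76.782 + 76.791) / 5 = 383.9040 / 5 = 76.7808
R̄ = (0.126 + 0.140 + 0.072 + 0.118 + 0.090) / 5 = 0.5460 / 5 = 0.1092
UCL = X̄̄ + A₂·R̄ = 76.7808 + 0.483 × 0.1092 = 76.8335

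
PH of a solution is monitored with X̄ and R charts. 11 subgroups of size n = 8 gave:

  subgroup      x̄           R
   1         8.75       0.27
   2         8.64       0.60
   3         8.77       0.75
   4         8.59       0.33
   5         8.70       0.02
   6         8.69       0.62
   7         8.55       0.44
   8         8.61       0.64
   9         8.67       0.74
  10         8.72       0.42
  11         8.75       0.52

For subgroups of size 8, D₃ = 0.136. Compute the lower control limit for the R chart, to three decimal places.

0.066

R̄ = (0.27 + 0.60 + 0.75 + 0.33 + 0.02 + 0.62 + 0.44 + 0.64 + 0.74 + 0.42 + 0.52) / 11 = 5.3500 / 11 = 0.4864
LCL_R = D₃·R̄ = 0.136 × 0.4864 = 0.0661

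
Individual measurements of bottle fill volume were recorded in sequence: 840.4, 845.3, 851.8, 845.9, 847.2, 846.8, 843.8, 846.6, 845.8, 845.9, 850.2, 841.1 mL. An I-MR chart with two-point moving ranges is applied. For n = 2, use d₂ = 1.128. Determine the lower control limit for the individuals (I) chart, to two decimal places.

X̄ = (840.4 + 845.3 + 851.8 + 845.9 + 847.2 + 846.8 + 843.8 + 846.6 + 845.8 + 845.9 + 850.2 + 841.1) / 12 = 845.9000
Moving ranges: 4.9, 6.5, 5.9, 1.3, 0.4, 3.0, 2.8, 0.8, 0.1, 4.3, 9.1; M̄R̄ = 39.1000 / 11 = 3.5545
LCL = X̄ − 3·M̄R̄/d₂ = 845.9000 − 3 × 3.5545 / 1.128 = 836.4464

836.45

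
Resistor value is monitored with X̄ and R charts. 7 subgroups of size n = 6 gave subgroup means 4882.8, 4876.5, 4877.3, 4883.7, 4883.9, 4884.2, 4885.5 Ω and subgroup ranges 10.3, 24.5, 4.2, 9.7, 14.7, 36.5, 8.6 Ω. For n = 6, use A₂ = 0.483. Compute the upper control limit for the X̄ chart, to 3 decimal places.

4889.472

X̄̄ = (4882.8 + 4876.5 + 4877.3 + 4883.7 + 4883.9 + 4884.2 + 4885.5) / 7 = 34173.9000 / 7 = 4881.9857
R̄ = (10.3 + 24.5 + 4.2 + 9.7 + 14.7 + 36.5 + 8.6) / 7 = 108.5000 / 7 = 15.5000
UCL = X̄̄ + A₂·R̄ = 4881.9857 + 0.483 × 15.5000 = 4889.4722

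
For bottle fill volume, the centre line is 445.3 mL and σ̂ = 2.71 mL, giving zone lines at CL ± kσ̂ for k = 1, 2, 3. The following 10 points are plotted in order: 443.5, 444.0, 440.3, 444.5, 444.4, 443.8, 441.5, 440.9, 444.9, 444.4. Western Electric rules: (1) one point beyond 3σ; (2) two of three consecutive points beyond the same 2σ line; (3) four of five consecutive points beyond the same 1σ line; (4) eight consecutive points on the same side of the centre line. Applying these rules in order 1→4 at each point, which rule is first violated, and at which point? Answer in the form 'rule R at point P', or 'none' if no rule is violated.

rule 4 at point 8

Zone of each point (C = within 1σ̂, B = 1σ̂–2σ̂, A = 2σ̂–3σ̂, * = beyond 3σ̂; sign = side of CL): 1:-C, 2:-C, 3:-B, 4:-C, 5:-C, 6:-C, 7:-B, 8:-B, 9:-C, 10:-C
Rule 4 (eight consecutive points on the same side of the centre line) is satisfied at point 8.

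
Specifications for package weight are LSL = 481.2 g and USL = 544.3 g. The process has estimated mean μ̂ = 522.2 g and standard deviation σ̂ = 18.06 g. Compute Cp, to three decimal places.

0.582

Cp = (USL − LSL) / (6σ̂) = (544.3 − 481.2) / (6 × 18.06) = 63.1000 / 108.3600 = 0.5823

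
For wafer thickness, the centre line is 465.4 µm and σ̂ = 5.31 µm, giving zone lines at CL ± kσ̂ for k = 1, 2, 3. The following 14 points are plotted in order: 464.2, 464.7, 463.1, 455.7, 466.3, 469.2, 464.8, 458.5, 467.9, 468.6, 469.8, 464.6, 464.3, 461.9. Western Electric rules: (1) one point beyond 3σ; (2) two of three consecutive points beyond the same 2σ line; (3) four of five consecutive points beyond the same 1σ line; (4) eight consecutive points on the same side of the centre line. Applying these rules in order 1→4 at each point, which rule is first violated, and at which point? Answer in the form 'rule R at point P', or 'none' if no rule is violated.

none

Zone of each point (C = within 1σ̂, B = 1σ̂–2σ̂, A = 2σ̂–3σ̂, * = beyond 3σ̂; sign = side of CL): 1:-C, 2:-C, 3:-C, 4:-B, 5:+C, 6:+C, 7:-C, 8:-B, 9:+C, 10:+C, 11:+C, 12:-C, 13:-C, 14:-C
No rule fires across all 14 points.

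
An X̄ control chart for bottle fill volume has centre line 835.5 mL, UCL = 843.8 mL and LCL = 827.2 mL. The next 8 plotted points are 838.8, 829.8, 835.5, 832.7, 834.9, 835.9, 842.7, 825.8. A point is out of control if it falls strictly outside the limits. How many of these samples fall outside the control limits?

Compare each point to [827.2, 843.8]: sample 8 = 825.8 < LCL.

1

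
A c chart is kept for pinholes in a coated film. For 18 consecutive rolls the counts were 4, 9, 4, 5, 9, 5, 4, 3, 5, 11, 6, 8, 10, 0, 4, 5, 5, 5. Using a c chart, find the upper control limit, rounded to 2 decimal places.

c̄ = (4 + 9 + 4 + 5 + 9 + 5 + 4 + 3 + 5 + 11 + 6 + 8 + 10 + 0 + 4 + 5 + 5 + 5) / 18 = 102 / 18 = 5.6667
UCL = c̄ + 3√c̄ = 5.6667 + 3 × √5.6667 = 5.6667 + 3 × 2.3805 = 12.8081

12.81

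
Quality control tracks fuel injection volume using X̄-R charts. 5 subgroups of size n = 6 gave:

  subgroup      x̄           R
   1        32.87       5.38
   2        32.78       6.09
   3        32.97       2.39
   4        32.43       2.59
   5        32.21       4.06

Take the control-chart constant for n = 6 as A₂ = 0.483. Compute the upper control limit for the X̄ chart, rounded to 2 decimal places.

34.63

X̄̄ = (32.87 + 32.78 + 32.97 + 32.43 + 32.21) / 5 = 163.2600 / 5 = 32.6520
R̄ = (5.38 + 6.09 + 2.39 + 2.59 + 4.06) / 5 = 20.5100 / 5 = 4.1020
UCL = X̄̄ + A₂·R̄ = 32.6520 + 0.483 × 4.1020 = 34.6333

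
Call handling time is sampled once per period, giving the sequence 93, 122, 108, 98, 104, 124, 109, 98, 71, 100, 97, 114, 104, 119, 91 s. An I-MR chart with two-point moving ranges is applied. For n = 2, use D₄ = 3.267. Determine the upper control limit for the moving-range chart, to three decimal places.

Moving ranges: 29, 14, 10, 6, 20, 15, 11, 27, 29, 3, 17, 10, 15, 28; M̄R̄ = 234.0000 / 14 = 16.7143
UCL_MR = D₄·M̄R̄ = 3.267 × 16.7143 = 54.6056

54.606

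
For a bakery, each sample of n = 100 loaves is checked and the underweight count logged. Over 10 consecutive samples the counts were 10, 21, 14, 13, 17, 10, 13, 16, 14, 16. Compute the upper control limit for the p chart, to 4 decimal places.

0.2493

p̄ = Σdᵢ / (k·n) = 144 / (10 × 100) = 0.14400
UCL = p̄ + 3·√(p̄(1−p̄)/n) = 0.14400 + 3 × √(0.14400×0.85600/100) = 0.14400 + 3 × 0.03511 = 0.24933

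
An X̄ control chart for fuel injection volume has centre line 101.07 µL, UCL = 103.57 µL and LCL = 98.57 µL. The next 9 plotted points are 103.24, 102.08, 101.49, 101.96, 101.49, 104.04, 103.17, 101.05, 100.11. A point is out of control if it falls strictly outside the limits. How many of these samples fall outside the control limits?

Compare each point to [98.57, 103.57]: sample 6 = 104.04 > UCL.

1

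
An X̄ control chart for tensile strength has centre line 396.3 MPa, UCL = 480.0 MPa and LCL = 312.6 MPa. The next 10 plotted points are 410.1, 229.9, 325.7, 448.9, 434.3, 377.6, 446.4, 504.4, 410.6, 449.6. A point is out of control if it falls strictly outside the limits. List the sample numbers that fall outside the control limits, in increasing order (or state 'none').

2, 8

Compare each point to [312.6, 480.0]: sample 2 = 229.9 < LCL; sample 8 = 504.4 > UCL.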